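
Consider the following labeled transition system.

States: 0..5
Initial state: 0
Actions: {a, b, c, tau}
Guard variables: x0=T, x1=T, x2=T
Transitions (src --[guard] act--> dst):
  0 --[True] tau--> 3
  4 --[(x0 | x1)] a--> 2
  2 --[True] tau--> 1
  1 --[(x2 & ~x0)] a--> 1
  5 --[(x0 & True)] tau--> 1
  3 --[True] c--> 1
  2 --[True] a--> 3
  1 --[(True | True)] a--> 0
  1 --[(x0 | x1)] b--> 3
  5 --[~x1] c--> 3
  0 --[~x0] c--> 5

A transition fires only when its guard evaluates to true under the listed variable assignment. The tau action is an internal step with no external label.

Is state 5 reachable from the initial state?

After dropping false guards: 8 live edges.
Layer 0: {0}
Layer 1: {3}  now seen {0,3}
Layer 2: {1}  now seen {0,1,3}
Reachable = {0,1,3}

Answer: UNREACHABLE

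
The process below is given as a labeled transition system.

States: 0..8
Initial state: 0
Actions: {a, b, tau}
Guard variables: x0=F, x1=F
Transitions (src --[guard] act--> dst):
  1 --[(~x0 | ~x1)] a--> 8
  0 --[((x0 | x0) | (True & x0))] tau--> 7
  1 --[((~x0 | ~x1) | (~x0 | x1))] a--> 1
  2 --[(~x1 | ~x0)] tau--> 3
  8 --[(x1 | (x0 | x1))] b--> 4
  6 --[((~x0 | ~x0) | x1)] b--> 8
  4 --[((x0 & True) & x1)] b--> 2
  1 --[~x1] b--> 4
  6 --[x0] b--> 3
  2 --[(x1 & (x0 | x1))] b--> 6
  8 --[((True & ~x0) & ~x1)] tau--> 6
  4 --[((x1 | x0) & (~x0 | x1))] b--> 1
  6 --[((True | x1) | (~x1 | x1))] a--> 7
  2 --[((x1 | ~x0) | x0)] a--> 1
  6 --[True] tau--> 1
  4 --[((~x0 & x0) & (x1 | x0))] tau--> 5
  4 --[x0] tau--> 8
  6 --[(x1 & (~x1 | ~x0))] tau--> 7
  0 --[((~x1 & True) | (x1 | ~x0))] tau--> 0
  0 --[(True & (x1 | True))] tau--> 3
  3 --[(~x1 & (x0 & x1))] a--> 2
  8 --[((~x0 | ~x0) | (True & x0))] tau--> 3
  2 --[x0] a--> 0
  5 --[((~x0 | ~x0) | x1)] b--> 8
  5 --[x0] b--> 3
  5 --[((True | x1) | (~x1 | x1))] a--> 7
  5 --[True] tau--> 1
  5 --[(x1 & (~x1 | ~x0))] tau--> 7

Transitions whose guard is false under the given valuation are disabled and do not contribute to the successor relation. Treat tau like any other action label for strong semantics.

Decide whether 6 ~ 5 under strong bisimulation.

Refine partition for ~:
  π0 = {{0,1,2,3,4,5,6,7,8}}
  π1 = {{0,8},{1},{2},{3,4,7},{5,6}}
  π2 = {{0},{1},{2},{3,4,7},{5,6},{8}}
6 equivalence class(es) (converged in 3)
6∈{5,6}, 5∈{5,6}

Answer: BISIMILAR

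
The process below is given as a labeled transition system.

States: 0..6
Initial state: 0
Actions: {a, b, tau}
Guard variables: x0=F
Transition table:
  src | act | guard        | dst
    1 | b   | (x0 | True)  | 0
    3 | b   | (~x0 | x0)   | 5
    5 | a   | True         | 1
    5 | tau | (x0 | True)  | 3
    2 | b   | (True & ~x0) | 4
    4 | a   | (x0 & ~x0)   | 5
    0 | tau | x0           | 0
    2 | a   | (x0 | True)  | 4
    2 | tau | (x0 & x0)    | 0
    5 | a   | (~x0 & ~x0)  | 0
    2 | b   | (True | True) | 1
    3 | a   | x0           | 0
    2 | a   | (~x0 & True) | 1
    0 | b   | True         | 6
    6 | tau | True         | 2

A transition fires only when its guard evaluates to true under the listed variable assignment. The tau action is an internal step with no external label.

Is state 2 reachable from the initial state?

Answer: REACHABLE

Working:
11 transition(s) survive guard evaluation.
depth 0: {0}
depth 1: {6}  now seen {0,6}
depth 2: {2}  now seen {0,2,6}
depth 3: {1,4}  now seen {0,1,2,4,6}
Reach set: {0,1,2,4,6}
Path to 2: b·tau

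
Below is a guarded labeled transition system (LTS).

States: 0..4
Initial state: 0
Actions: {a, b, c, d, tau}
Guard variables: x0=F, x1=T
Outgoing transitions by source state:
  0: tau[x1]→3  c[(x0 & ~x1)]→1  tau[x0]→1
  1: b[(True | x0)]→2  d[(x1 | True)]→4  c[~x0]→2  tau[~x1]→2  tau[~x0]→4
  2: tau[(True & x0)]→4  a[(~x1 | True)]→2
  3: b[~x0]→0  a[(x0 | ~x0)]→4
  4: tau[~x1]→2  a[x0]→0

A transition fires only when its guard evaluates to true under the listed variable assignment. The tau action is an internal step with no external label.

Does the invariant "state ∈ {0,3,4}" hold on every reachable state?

Answer: INVARIANT HOLDS

Working:
Safe = {0,3,4}
Reachable = {0,3,4}
  0: ✓
  3: ✓
  4: ✓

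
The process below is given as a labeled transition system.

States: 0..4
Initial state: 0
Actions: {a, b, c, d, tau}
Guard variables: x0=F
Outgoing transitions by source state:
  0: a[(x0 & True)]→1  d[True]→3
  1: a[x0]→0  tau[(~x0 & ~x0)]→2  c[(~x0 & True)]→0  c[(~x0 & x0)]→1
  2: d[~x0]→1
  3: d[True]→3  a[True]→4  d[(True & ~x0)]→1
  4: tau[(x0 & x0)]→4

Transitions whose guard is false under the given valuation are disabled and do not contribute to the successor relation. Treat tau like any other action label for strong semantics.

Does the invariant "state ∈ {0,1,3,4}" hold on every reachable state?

Answer: INVARIANT VIOLATED at state 2

Trace:
Safe = {0,1,3,4}
Reachable = {0,1,2,3,4}
  0: ok
  1: ok
  2: ✗ unsafe
  3: ok
  4: ok
reach 2 via d·d·tau — violates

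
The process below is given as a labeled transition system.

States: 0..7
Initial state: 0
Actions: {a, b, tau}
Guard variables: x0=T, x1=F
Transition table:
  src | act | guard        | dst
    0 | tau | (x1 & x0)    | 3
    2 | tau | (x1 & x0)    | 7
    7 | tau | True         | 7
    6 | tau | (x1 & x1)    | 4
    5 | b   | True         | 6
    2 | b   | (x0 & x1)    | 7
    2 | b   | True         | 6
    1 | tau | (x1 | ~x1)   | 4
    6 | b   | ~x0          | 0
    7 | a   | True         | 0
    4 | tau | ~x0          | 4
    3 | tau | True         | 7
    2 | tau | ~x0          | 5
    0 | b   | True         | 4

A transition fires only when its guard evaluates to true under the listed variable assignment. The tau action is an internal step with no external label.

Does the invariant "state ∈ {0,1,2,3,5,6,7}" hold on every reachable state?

Answer: INVARIANT VIOLATED at state 4

Working:
Allowed set {0,1,2,3,5,6,7}
Reachable = {0,4}
  0: ok
  4: ✗ unsafe
counterexample path to 4: b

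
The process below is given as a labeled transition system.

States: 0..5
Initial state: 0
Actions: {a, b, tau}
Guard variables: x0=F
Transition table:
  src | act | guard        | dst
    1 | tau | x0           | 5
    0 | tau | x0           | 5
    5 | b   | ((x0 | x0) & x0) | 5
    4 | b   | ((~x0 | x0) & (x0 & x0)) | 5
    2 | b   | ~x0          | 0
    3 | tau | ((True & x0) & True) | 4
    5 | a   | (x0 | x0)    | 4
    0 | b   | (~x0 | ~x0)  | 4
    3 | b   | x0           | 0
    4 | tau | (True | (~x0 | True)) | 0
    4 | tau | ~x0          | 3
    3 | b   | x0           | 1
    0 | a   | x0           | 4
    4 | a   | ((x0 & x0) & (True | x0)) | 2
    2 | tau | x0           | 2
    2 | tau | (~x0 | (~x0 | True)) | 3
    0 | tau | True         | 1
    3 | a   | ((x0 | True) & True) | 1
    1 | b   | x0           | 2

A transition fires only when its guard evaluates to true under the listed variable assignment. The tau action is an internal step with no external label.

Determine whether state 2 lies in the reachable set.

7 transition(s) survive guard evaluation.
Layer 0: {0}
Layer 1: {1,4}  total {0,1,4}
Layer 2: {3}  total {0,1,3,4}
R = {0,1,3,4}

Answer: UNREACHABLE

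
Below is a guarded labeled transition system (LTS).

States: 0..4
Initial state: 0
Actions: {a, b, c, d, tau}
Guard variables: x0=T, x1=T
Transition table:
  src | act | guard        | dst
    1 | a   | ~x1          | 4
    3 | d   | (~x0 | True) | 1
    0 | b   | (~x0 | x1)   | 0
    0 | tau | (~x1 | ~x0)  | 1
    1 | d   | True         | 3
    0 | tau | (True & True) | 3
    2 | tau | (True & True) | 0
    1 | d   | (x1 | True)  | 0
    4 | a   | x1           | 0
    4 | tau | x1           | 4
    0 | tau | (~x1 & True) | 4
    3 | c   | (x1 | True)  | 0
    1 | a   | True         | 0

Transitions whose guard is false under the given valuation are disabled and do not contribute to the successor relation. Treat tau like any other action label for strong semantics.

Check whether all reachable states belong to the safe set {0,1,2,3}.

Allowed set {0,1,2,3}
R = {0,1,3}
  0: ✓
  1: ✓
  3: ✓

Answer: INVARIANT HOLDS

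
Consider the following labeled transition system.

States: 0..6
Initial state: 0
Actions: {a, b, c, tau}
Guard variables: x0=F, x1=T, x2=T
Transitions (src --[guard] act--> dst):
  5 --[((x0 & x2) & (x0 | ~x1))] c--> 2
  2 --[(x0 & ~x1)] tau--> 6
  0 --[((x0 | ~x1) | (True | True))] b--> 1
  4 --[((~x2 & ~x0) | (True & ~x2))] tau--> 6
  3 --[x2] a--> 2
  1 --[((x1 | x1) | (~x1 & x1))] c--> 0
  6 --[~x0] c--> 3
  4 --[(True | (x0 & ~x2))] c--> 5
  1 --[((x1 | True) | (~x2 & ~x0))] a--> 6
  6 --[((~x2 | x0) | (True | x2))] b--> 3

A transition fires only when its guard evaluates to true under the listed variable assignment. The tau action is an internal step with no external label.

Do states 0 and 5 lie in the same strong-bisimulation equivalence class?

Answer: NOT BISIMILAR

Analysis:
Bisimulation quotient by refinement:
  P[0] = {{0,1,2,3,4,5,6}}
  P[1] = {{0},{1},{2,5},{3},{4},{6}}
stable after 2 split(s): 6 block(s)
[0]={0}  [5]={2,5}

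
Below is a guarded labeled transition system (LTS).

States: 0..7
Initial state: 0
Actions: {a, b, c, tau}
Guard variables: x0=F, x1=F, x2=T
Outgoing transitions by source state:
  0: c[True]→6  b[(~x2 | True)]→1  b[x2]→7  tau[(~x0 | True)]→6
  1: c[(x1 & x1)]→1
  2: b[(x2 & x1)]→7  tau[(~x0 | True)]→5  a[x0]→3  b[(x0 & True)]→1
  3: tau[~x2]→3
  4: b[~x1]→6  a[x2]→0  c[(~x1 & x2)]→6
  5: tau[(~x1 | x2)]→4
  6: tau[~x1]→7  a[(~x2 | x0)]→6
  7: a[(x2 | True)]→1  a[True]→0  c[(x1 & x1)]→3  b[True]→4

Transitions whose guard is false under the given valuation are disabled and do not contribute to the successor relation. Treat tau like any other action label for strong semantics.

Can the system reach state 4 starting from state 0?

Guard filter leaves 13 enabled edge(s).
depth 0: {0}
depth 1: {1,6,7}  total {0,1,6,7}
depth 2: {4}  total {0,1,4,6,7}
Reachable = {0,1,4,6,7}
witness 4: b·b

Answer: REACHABLE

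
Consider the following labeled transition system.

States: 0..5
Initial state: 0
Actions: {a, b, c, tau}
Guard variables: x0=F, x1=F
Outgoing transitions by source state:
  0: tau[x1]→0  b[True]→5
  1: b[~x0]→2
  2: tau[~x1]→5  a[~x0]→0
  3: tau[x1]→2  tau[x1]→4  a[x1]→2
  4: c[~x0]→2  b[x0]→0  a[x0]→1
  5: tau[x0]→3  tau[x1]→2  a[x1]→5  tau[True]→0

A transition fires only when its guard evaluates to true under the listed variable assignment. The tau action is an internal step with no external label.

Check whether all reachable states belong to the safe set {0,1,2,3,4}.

Safe = {0,1,2,3,4}
Reach set: {0,5}
  0: ✓
  5: outside
reach 5 via b — violates

Answer: INVARIANT VIOLATED at state 5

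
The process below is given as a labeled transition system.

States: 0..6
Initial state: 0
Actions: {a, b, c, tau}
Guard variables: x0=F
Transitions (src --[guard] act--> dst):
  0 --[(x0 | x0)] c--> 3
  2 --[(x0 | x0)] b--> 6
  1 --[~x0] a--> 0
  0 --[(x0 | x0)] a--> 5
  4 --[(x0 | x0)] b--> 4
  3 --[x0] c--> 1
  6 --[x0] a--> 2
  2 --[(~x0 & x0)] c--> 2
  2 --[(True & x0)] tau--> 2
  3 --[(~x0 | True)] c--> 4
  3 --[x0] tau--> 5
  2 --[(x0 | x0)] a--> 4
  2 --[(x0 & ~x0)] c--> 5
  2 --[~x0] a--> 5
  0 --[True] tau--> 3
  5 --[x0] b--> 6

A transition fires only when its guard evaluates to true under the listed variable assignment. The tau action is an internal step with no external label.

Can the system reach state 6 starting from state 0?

Guard filter leaves 4 enabled edge(s).
L0 = {0}
L1 = {3}  now seen {0,3}
L2 = {4}  now seen {0,3,4}
Reachable = {0,3,4}

Answer: UNREACHABLE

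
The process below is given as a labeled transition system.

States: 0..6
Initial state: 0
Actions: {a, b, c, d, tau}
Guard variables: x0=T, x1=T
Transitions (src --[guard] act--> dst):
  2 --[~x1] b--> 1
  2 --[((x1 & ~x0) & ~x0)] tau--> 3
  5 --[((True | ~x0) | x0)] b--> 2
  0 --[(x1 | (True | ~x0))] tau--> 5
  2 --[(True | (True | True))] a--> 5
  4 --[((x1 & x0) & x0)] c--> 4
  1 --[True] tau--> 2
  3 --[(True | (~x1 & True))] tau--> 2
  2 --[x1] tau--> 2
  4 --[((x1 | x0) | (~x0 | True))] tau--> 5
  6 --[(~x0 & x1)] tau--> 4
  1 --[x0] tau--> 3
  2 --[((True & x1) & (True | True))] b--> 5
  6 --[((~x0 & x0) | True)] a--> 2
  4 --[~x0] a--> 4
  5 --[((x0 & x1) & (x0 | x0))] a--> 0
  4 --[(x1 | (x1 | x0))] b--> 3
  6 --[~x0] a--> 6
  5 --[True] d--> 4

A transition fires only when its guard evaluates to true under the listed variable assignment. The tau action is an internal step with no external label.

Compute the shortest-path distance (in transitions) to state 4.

Breadth-first toward 4:
  L0 = {0}
  L1 = {5}
  L2 = {2,4}
first hit 4 at d=2 via tau·d

Answer: 2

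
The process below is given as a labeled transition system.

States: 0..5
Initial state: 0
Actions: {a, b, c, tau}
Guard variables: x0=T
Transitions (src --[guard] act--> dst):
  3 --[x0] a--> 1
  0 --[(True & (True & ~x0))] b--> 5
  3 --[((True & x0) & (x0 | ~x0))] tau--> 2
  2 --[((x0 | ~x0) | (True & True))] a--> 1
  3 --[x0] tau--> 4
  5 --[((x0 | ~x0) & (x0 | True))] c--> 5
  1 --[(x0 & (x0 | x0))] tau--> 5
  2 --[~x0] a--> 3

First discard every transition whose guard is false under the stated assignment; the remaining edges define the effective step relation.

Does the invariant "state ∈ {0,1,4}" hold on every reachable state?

Answer: INVARIANT HOLDS

Working:
Allowed set {0,1,4}
Reachable = {0}
  0: ok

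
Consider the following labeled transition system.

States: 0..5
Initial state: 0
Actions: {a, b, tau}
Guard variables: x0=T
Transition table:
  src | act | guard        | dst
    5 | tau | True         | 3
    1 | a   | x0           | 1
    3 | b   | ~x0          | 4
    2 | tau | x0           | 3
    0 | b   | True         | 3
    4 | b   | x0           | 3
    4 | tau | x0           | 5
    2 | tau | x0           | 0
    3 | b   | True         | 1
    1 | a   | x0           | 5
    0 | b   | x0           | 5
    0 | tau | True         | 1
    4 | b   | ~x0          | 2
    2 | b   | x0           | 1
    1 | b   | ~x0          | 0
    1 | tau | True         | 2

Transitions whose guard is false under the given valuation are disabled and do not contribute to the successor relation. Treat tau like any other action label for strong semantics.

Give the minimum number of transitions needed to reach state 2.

Breadth-first toward 2:
  depth 0: {0}
  depth 1: {1,3,5}
  depth 2: {2}
2 enters at depth 2; path tau·tau

Answer: 2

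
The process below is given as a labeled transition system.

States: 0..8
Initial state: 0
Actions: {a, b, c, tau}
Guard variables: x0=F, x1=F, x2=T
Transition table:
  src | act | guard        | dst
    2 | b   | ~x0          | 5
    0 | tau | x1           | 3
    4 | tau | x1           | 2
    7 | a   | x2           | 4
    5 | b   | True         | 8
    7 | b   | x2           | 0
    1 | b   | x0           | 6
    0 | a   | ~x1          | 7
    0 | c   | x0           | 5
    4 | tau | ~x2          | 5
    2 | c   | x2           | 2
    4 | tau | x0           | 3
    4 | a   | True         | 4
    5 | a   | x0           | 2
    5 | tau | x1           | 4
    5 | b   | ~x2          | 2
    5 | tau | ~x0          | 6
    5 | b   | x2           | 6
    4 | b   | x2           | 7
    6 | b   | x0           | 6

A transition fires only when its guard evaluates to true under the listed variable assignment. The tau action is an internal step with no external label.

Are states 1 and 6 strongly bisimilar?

Refine partition for ~:
  π0 = {{0,1,2,3,4,5,6,7,8}}
  π1 = {{0},{1,3,6,8},{2},{4,7},{5}}
  π2 = {{0},{1,3,6,8},{2},{4},{5},{7}}
6 equivalence class(es) (converged in 3)
[1]={1,3,6,8}  [6]={1,3,6,8}

Answer: BISIMILAR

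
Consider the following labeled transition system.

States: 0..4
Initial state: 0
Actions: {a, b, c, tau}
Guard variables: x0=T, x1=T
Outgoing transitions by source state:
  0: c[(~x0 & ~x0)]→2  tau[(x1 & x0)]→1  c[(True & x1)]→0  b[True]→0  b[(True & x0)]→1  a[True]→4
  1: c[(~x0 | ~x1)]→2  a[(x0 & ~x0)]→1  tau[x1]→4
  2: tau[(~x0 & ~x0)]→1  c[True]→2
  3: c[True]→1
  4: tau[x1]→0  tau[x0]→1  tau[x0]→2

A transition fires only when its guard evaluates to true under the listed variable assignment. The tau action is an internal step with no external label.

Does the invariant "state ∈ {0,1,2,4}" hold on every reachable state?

Answer: INVARIANT HOLDS

Trace:
Allowed set {0,1,2,4}
Reach set: {0,1,2,4}
  0: ✓
  1: ✓
  2: ✓
  4: ✓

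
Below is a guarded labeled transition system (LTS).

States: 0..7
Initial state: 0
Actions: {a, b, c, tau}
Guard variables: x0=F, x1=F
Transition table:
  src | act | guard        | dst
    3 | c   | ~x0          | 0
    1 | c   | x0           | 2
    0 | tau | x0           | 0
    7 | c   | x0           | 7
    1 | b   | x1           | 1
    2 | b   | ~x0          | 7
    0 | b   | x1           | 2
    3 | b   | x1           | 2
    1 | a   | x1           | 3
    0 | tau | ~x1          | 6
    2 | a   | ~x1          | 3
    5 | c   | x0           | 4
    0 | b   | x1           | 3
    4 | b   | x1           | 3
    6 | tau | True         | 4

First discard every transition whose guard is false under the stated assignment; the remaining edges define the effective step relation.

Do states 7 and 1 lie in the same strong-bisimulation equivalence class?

Answer: BISIMILAR

Analysis:
Bisimulation quotient by refinement:
  π0 = {{0,1,2,3,4,5,6,7}}
  π1 = {{0,6},{1,4,5,7},{2},{3}}
  π2 = {{0},{1,4,5,7},{2},{3},{6}}
5 equivalence class(es) (converged in 3)
7∈{1,4,5,7}, 1∈{1,4,5,7}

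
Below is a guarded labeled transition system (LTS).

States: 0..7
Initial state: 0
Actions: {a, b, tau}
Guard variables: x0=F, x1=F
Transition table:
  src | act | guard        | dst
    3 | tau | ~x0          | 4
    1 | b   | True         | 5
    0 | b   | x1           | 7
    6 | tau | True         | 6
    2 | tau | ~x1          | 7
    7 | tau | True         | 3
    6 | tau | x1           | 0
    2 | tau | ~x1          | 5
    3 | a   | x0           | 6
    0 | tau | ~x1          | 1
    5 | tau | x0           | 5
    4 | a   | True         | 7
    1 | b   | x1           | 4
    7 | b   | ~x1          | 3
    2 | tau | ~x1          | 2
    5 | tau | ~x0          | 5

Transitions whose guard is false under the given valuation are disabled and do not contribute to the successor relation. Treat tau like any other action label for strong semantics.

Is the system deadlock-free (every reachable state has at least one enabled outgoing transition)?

Reach set: {0,1,5}
  0: tau→1  [1 out]
  1: b→5  [1 out]
  5: tau→5  [1 out]

Answer: DEADLOCK-FREE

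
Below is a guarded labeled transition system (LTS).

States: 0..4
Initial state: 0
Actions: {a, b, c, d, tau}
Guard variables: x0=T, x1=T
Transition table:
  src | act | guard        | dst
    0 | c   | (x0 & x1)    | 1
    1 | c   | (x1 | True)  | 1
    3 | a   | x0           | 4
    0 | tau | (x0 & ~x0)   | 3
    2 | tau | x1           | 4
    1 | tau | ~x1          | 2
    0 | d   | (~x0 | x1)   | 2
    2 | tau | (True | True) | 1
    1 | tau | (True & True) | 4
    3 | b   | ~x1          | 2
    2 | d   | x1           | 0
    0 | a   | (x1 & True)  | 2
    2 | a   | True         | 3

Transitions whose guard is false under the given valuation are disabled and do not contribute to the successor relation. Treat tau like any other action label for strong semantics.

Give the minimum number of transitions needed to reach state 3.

Answer: 2

Analysis:
Layered search for 3:
  Layer 0: {0}
  Layer 1: {1,2}
  Layer 2: {3,4}
depth(3)=2, e.g. a·a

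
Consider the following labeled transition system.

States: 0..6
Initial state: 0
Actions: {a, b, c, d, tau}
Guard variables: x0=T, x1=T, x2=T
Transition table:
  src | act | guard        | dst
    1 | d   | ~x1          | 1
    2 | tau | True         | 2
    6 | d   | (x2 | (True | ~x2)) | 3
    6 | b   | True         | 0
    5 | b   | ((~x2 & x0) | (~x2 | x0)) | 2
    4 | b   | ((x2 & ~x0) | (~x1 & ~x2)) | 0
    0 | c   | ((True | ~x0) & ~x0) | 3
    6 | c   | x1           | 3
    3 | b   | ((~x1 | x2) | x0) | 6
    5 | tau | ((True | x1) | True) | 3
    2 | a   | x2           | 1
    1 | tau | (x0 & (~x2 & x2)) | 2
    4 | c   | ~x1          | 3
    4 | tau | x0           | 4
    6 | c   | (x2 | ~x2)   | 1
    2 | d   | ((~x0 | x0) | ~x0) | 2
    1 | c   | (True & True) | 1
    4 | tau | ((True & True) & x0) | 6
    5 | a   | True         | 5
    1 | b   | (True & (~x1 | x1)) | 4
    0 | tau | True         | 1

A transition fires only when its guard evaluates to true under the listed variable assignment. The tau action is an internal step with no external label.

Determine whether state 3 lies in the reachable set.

Answer: REACHABLE

Trace:
Guard filter leaves 16 enabled edge(s).
Layer 0: {0}
Layer 1: {1}  cumulative {0,1}
Layer 2: {4}  cumulative {0,1,4}
Layer 3: {6}  cumulative {0,1,4,6}
Layer 4: {3}  cumulative {0,1,3,4,6}
R = {0,1,3,4,6}
witness 3: tau·b·tau·d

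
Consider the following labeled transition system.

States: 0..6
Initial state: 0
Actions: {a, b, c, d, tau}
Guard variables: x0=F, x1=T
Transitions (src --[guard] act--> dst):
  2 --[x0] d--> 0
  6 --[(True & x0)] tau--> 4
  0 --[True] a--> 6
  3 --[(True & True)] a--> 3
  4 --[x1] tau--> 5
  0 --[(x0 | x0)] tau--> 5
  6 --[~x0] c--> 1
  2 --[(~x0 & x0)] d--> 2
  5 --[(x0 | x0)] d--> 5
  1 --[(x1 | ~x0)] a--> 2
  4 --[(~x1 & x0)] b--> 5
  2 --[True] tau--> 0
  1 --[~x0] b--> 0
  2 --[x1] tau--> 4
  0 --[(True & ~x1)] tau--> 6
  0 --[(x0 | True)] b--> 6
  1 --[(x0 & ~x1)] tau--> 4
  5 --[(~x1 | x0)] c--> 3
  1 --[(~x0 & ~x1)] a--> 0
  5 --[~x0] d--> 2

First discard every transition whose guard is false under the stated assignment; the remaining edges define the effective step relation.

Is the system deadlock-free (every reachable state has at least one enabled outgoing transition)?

R = {0,1,2,4,5,6}
  0: a→6  b→6  [2 out]
  1: a→2  b→0  [2 out]
  2: tau→0  tau→4  [2 out]
  4: tau→5  [1 out]
  5: d→2  [1 out]
  6: c→1  [1 out]

Answer: DEADLOCK-FREE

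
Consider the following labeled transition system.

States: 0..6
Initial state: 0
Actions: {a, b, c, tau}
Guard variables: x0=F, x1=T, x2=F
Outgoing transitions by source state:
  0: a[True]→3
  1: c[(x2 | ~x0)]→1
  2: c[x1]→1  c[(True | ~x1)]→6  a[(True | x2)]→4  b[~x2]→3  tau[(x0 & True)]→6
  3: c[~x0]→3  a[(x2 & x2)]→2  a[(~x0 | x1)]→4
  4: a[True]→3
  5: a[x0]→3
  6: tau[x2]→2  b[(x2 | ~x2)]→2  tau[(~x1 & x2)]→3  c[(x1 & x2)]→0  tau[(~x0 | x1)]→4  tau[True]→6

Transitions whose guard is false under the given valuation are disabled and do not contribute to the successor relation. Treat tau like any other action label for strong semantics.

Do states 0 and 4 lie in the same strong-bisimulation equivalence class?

Bisimulation quotient by refinement:
  π0 = {{0,1,2,3,4,5,6}}
  π1 = {{0,4},{1},{2},{3},{5},{6}}
Fixed point at round 2; 6 class(es).
[0]={0,4}  [4]={0,4}

Answer: BISIMILAR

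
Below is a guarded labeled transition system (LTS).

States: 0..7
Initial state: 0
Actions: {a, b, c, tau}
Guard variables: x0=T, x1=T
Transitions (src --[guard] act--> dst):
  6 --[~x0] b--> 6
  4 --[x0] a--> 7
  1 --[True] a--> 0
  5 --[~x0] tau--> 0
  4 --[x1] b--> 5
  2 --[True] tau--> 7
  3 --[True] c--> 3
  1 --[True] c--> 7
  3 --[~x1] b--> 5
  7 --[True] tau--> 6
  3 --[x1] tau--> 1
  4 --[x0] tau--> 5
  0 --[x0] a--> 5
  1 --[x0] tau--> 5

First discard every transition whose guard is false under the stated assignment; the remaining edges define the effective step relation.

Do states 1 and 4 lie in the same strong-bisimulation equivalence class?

Compute ~ classes (split until stable):
  π0 = {{0,1,2,3,4,5,6,7}}
  π1 = {{0},{1},{2,7},{3},{4},{5,6}}
  π2 = {{0},{1},{2},{3},{4},{5,6},{7}}
7 equivalence class(es) (converged in 3)
1∈{1}, 4∈{4}

Answer: NOT BISIMILAR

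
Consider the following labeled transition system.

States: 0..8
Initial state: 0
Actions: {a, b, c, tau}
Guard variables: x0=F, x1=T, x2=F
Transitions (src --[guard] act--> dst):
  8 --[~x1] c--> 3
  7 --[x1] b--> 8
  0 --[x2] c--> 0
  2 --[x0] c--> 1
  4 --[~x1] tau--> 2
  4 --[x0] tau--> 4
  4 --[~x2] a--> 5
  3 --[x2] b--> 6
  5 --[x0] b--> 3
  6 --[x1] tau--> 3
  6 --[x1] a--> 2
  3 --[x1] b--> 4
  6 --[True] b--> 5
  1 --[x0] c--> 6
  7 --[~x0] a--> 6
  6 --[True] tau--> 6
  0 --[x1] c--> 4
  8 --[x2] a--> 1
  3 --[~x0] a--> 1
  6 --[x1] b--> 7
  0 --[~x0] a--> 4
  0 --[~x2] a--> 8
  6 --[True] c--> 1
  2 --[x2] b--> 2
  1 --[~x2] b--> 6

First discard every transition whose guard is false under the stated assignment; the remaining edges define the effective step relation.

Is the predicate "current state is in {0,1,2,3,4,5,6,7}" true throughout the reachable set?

Allowed set {0,1,2,3,4,5,6,7}
Reachable = {0,4,5,8}
  0: safe
  4: safe
  5: safe
  8: VIOLATES
counterexample path to 8: a

Answer: INVARIANT VIOLATED at state 8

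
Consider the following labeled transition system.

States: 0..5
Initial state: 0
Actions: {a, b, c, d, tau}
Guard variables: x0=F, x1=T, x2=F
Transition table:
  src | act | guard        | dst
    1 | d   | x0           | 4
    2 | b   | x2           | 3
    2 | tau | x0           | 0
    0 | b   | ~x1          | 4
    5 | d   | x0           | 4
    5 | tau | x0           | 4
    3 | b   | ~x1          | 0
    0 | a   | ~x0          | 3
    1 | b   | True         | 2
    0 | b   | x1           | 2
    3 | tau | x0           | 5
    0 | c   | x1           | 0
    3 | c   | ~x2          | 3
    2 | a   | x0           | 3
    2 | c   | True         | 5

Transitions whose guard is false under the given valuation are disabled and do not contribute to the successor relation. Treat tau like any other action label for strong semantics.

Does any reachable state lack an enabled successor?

Reach set: {0,2,3,5}
  0: a→3  b→2  c→0  [3 out]
  2: c→5  [1 out]
  3: c→3  [1 out]
  5: ∅  [no exit]
trace reaching 5: b·c

Answer: DEADLOCK at state 5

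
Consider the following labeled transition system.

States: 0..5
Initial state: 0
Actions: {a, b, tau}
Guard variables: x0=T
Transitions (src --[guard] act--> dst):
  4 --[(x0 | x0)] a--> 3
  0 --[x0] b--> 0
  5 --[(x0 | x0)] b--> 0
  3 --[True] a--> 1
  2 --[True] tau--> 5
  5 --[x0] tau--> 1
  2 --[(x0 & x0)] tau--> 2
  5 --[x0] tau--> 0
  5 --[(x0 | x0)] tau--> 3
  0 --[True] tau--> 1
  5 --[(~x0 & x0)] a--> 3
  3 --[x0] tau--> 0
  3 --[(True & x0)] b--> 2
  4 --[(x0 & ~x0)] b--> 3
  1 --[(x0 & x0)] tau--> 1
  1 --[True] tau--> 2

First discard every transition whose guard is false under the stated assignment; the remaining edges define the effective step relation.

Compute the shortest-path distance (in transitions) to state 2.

Answer: 2

Trace:
BFS to 2:
  Layer 0: {0}
  Layer 1: {1}
  Layer 2: {2}
first hit 2 at d=2 via tau·tau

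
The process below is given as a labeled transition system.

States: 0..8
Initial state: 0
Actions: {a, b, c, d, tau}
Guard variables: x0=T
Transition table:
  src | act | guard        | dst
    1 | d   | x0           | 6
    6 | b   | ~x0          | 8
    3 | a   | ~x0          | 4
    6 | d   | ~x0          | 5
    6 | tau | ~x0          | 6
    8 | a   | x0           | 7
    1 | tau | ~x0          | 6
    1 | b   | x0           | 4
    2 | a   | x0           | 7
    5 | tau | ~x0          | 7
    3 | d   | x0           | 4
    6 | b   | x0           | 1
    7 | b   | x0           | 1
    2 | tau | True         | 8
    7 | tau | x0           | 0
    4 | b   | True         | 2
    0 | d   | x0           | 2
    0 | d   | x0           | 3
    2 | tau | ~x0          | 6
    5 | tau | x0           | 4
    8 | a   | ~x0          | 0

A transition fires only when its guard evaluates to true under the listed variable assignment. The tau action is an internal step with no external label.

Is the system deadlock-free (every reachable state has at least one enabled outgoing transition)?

Answer: DEADLOCK-FREE

Analysis:
Reachable = {0,1,2,3,4,6,7,8}
  0: d→2  d→3  [deg 2]
  1: b→4  d→6  [deg 2]
  2: a→7  tau→8  [deg 2]
  3: d→4  [deg 1]
  4: b→2  [deg 1]
  6: b→1  [deg 1]
  7: b→1  tau→0  [deg 2]
  8: a→7  [deg 1]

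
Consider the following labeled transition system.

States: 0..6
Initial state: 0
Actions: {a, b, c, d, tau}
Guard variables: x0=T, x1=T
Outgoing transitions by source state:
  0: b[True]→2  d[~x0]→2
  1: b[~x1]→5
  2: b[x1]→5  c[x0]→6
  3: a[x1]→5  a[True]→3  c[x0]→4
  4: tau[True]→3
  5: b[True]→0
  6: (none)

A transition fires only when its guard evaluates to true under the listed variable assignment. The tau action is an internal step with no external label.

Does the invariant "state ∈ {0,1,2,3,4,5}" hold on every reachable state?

Inv-set: {0,1,2,3,4,5}
Reach set: {0,2,5,6}
  0: safe
  2: safe
  5: safe
  6: outside
witness against invariant: b·c → 6

Answer: INVARIANT VIOLATED at state 6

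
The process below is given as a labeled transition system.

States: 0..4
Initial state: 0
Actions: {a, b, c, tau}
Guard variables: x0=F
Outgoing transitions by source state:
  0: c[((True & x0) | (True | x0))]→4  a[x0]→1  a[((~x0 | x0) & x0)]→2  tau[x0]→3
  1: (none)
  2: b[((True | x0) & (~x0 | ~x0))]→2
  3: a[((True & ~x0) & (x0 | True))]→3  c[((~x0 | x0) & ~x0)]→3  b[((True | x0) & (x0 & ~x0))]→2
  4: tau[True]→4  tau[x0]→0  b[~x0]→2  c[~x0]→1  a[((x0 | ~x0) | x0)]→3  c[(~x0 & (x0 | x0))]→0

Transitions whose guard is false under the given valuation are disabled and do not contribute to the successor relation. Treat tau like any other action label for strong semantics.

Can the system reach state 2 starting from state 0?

Answer: REACHABLE

Trace:
Guard filter leaves 8 enabled edge(s).
depth 0: {0}
depth 1: {4}  now seen {0,4}
depth 2: {1,2,3}  now seen {0,1,2,3,4}
Reach set: {0,1,2,3,4}
trace reaching 2: c·b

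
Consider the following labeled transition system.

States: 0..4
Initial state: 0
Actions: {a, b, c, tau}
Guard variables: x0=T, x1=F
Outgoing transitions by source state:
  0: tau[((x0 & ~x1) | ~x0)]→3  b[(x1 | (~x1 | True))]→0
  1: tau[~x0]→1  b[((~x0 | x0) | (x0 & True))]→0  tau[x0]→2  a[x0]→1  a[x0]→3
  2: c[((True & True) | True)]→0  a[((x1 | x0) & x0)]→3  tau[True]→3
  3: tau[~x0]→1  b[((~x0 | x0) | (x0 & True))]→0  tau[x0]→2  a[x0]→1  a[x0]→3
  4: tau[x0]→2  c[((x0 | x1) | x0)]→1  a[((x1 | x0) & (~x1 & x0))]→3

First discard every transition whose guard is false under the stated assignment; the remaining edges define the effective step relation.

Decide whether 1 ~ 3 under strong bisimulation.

Answer: BISIMILAR

Trace:
Bisimulation quotient by refinement:
  round 0: {{0,1,2,3,4}}
  round 1: {{0},{1,3},{2,4}}
  round 2: {{0},{1,3},{2},{4}}
Fixed point at round 3; 4 class(es).
[1]={1,3}  [3]={1,3}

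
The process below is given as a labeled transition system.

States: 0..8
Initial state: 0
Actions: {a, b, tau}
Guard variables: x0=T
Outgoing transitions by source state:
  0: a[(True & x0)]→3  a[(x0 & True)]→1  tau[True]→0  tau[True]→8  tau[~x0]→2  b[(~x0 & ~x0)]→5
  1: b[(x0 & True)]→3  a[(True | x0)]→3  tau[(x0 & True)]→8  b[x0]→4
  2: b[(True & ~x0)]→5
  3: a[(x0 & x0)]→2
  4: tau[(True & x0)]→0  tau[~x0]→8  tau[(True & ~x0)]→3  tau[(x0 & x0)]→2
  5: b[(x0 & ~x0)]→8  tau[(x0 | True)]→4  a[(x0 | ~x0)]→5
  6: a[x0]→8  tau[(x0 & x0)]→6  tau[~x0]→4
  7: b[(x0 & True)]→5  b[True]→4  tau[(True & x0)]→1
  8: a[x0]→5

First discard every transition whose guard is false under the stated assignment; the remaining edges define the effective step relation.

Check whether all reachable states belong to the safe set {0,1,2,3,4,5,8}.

Answer: INVARIANT HOLDS

Trace:
Allowed set {0,1,2,3,4,5,8}
Reachable = {0,1,2,3,4,5,8}
  0: ok
  1: ok
  2: ok
  3: ok
  4: ok
  5: ok
  8: ok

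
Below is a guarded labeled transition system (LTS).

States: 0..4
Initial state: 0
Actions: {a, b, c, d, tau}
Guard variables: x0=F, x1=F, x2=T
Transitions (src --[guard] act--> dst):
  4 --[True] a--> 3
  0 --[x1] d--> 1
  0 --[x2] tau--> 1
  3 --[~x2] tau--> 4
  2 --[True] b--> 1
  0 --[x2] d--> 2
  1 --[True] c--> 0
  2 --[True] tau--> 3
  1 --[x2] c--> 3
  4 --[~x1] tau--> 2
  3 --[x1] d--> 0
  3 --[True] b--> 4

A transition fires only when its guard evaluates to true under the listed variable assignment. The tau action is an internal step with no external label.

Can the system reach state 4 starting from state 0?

Answer: REACHABLE

Trace:
9 transition(s) survive guard evaluation.
depth 0: {0}
depth 1: {1,2}  total {0,1,2}
depth 2: {3}  total {0,1,2,3}
depth 3: {4}  total {0,1,2,3,4}
Reachable = {0,1,2,3,4}
Path to 4: tau·c·b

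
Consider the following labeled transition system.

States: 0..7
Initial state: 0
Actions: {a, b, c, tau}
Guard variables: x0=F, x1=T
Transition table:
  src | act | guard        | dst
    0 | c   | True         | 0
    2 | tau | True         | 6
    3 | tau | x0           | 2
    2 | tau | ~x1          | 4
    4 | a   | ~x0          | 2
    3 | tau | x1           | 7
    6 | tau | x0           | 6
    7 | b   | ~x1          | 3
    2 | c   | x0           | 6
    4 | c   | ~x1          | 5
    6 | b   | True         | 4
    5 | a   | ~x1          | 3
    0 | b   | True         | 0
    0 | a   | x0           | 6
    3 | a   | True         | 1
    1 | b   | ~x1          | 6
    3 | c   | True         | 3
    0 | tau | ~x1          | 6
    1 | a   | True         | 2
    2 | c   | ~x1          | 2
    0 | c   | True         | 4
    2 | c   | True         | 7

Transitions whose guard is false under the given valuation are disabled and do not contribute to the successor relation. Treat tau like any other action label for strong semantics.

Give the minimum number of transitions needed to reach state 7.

Answer: 3

Trace:
Breadth-first toward 7:
  L0 = {0}
  L1 = {4}
  L2 = {2}
  L3 = {6,7}
7 enters at depth 3; path c·a·c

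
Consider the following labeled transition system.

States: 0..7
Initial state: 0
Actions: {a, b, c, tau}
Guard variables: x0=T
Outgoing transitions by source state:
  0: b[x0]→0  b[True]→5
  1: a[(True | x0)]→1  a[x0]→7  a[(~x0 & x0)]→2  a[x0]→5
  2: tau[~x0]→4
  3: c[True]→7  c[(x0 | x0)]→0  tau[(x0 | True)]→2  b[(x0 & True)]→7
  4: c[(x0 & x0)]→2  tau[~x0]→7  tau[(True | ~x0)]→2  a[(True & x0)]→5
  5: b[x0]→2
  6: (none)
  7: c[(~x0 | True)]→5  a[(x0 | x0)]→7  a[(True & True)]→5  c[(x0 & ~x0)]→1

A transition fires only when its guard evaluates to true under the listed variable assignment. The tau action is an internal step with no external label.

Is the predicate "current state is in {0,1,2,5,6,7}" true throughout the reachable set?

Allowed set {0,1,2,5,6,7}
Reach set: {0,2,5}
  0: safe
  2: safe
  5: safe

Answer: INVARIANT HOLDS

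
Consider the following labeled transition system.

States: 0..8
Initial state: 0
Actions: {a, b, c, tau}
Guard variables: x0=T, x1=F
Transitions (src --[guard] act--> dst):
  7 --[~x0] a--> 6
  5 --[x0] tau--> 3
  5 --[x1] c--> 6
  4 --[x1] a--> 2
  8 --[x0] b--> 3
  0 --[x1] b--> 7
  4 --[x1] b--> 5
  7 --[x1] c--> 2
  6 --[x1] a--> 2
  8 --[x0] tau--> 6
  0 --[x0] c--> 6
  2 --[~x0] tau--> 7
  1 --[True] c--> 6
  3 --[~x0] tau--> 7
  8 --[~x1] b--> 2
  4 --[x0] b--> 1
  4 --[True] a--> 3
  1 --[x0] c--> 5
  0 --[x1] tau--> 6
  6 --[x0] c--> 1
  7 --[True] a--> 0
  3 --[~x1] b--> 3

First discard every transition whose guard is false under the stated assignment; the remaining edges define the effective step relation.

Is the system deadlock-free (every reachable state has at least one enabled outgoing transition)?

Reachable = {0,1,3,5,6}
  0: c→6  [1 out]
  1: c→5  c→6  [2 out]
  3: b→3  [1 out]
  5: tau→3  [1 out]
  6: c→1  [1 out]

Answer: DEADLOCK-FREE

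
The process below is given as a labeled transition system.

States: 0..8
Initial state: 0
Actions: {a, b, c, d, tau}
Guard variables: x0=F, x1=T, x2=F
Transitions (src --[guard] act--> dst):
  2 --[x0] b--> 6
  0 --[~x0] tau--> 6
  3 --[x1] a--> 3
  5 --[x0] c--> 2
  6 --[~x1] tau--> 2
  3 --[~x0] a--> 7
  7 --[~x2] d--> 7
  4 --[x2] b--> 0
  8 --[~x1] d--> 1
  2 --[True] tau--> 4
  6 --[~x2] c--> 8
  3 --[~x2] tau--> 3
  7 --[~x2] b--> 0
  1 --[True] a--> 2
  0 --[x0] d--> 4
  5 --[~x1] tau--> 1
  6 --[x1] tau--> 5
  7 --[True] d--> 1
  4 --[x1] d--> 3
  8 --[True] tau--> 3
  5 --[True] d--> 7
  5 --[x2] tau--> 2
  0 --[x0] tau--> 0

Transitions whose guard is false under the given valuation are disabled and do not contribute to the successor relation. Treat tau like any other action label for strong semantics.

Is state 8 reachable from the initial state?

Answer: REACHABLE

Trace:
14 transition(s) survive guard evaluation.
Layer 0: {0}
Layer 1: {6}  now seen {0,6}
Layer 2: {5,8}  now seen {0,5,6,8}
Layer 3: {3,7}  now seen {0,3,5,6,7,8}
Layer 4: {1}  now seen {0,1,3,5,6,7,8}
Layer 5: {2}  now seen {0,1,2,3,5,6,7,8}
Layer 6: {4}  now seen {0,1,2,3,4,5,6,7,8}
R = {0,1,2,3,4,5,6,7,8}
witness 8: tau·c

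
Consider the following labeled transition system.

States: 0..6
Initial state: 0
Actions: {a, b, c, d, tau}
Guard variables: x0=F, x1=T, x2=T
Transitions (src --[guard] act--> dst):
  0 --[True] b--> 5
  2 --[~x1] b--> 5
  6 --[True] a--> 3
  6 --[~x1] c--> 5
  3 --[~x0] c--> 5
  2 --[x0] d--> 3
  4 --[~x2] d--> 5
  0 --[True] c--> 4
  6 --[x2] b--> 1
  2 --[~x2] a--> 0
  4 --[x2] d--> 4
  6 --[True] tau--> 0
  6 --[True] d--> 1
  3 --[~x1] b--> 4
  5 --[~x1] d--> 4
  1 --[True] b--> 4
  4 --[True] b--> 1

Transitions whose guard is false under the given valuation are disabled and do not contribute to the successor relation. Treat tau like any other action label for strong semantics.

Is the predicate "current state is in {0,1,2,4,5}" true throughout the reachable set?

Answer: INVARIANT HOLDS

Working:
Safe = {0,1,2,4,5}
R = {0,1,4,5}
  0: ✓
  1: ✓
  4: ✓
  5: ✓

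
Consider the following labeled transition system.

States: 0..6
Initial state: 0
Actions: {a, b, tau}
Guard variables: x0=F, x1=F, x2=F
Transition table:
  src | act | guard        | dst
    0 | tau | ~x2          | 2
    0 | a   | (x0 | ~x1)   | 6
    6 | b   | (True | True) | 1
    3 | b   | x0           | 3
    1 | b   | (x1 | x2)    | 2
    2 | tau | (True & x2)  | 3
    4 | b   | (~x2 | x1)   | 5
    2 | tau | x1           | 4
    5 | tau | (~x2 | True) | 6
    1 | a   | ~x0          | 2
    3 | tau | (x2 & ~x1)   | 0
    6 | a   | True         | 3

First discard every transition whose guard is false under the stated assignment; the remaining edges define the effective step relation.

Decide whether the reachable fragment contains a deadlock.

Answer: DEADLOCK at state 2

Analysis:
R = {0,1,2,3,6}
  0: a→6  tau→2  [2 exit(s)]
  1: a→2  [1 exit(s)]
  2: ∅  [STUCK]
  3: ∅  [STUCK]
  6: a→3  b→1  [2 exit(s)]
trace reaching 2: tau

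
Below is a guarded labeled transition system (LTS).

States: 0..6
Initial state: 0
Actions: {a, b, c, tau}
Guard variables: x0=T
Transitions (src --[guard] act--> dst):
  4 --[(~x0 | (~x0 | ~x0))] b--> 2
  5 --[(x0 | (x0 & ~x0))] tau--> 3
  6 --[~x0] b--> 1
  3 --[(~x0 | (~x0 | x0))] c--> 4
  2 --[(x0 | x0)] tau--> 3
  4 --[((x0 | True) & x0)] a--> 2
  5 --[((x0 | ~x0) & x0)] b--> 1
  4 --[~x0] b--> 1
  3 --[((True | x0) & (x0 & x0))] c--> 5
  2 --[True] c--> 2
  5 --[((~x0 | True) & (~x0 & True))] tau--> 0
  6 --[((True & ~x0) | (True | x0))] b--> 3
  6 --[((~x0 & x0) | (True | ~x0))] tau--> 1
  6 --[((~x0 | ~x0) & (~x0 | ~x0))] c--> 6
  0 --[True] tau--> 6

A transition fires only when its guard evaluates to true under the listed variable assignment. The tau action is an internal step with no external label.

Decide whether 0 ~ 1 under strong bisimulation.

Bisimulation quotient by refinement:
  round 0: {{0,1,2,3,4,5,6}}
  round 1: {{0},{1},{2},{3},{4},{5,6}}
  round 2: {{0},{1},{2},{3},{4},{5},{6}}
Fixed point at round 3; 7 class(es).
0∈{0}, 1∈{1}

Answer: NOT BISIMILAR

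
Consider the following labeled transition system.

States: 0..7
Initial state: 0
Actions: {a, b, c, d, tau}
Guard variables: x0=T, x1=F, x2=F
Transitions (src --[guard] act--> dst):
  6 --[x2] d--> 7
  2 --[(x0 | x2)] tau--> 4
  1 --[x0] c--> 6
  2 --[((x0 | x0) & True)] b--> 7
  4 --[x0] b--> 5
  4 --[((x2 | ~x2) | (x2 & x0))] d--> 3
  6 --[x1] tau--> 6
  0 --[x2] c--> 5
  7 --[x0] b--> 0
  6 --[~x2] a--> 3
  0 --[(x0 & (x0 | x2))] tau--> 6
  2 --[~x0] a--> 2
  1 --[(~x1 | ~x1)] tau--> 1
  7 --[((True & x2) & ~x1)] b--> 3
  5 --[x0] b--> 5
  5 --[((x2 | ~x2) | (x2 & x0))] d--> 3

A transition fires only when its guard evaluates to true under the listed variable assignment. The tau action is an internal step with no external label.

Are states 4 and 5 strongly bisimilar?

Answer: BISIMILAR

Analysis:
Compute ~ classes (split until stable):
  π0 = {{0,1,2,3,4,5,6,7}}
  π1 = {{0},{1},{2},{3},{4,5},{6},{7}}
7 equivalence class(es) (converged in 2)
4∈{4,5}, 5∈{4,5}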